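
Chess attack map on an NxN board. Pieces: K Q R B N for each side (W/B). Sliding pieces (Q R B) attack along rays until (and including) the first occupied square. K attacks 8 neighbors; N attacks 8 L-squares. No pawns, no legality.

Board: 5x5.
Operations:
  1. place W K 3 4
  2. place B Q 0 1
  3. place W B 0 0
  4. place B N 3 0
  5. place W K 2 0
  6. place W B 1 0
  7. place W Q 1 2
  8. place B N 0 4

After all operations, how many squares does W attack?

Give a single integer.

Op 1: place WK@(3,4)
Op 2: place BQ@(0,1)
Op 3: place WB@(0,0)
Op 4: place BN@(3,0)
Op 5: place WK@(2,0)
Op 6: place WB@(1,0)
Op 7: place WQ@(1,2)
Op 8: place BN@(0,4)
Per-piece attacks for W:
  WB@(0,0): attacks (1,1) (2,2) (3,3) (4,4)
  WB@(1,0): attacks (2,1) (3,2) (4,3) (0,1) [ray(-1,1) blocked at (0,1)]
  WQ@(1,2): attacks (1,3) (1,4) (1,1) (1,0) (2,2) (3,2) (4,2) (0,2) (2,3) (3,4) (2,1) (3,0) (0,3) (0,1) [ray(0,-1) blocked at (1,0); ray(1,1) blocked at (3,4); ray(1,-1) blocked at (3,0); ray(-1,-1) blocked at (0,1)]
  WK@(2,0): attacks (2,1) (3,0) (1,0) (3,1) (1,1)
  WK@(3,4): attacks (3,3) (4,4) (2,4) (4,3) (2,3)
Union (19 distinct): (0,1) (0,2) (0,3) (1,0) (1,1) (1,3) (1,4) (2,1) (2,2) (2,3) (2,4) (3,0) (3,1) (3,2) (3,3) (3,4) (4,2) (4,3) (4,4)

Answer: 19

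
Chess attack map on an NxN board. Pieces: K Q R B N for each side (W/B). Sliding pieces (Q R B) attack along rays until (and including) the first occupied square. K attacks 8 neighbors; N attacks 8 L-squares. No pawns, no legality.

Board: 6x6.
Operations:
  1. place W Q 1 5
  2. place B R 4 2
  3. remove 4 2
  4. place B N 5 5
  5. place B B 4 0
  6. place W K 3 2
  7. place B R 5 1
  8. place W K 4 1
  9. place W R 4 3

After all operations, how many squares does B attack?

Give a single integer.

Op 1: place WQ@(1,5)
Op 2: place BR@(4,2)
Op 3: remove (4,2)
Op 4: place BN@(5,5)
Op 5: place BB@(4,0)
Op 6: place WK@(3,2)
Op 7: place BR@(5,1)
Op 8: place WK@(4,1)
Op 9: place WR@(4,3)
Per-piece attacks for B:
  BB@(4,0): attacks (5,1) (3,1) (2,2) (1,3) (0,4) [ray(1,1) blocked at (5,1)]
  BR@(5,1): attacks (5,2) (5,3) (5,4) (5,5) (5,0) (4,1) [ray(0,1) blocked at (5,5); ray(-1,0) blocked at (4,1)]
  BN@(5,5): attacks (4,3) (3,4)
Union (13 distinct): (0,4) (1,3) (2,2) (3,1) (3,4) (4,1) (4,3) (5,0) (5,1) (5,2) (5,3) (5,4) (5,5)

Answer: 13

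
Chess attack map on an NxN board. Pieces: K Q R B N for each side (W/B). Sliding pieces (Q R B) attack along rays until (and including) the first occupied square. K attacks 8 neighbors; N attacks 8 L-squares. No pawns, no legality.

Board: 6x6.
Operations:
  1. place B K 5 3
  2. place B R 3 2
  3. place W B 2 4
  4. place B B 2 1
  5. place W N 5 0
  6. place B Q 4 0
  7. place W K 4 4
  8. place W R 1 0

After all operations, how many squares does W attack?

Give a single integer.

Op 1: place BK@(5,3)
Op 2: place BR@(3,2)
Op 3: place WB@(2,4)
Op 4: place BB@(2,1)
Op 5: place WN@(5,0)
Op 6: place BQ@(4,0)
Op 7: place WK@(4,4)
Op 8: place WR@(1,0)
Per-piece attacks for W:
  WR@(1,0): attacks (1,1) (1,2) (1,3) (1,4) (1,5) (2,0) (3,0) (4,0) (0,0) [ray(1,0) blocked at (4,0)]
  WB@(2,4): attacks (3,5) (3,3) (4,2) (5,1) (1,5) (1,3) (0,2)
  WK@(4,4): attacks (4,5) (4,3) (5,4) (3,4) (5,5) (5,3) (3,5) (3,3)
  WN@(5,0): attacks (4,2) (3,1)
Union (21 distinct): (0,0) (0,2) (1,1) (1,2) (1,3) (1,4) (1,5) (2,0) (3,0) (3,1) (3,3) (3,4) (3,5) (4,0) (4,2) (4,3) (4,5) (5,1) (5,3) (5,4) (5,5)

Answer: 21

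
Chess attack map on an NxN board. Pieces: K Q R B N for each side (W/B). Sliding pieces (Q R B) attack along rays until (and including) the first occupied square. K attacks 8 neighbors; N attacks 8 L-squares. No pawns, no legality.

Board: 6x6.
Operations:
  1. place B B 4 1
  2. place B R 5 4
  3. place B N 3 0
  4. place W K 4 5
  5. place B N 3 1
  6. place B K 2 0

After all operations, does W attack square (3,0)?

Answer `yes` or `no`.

Op 1: place BB@(4,1)
Op 2: place BR@(5,4)
Op 3: place BN@(3,0)
Op 4: place WK@(4,5)
Op 5: place BN@(3,1)
Op 6: place BK@(2,0)
Per-piece attacks for W:
  WK@(4,5): attacks (4,4) (5,5) (3,5) (5,4) (3,4)
W attacks (3,0): no

Answer: no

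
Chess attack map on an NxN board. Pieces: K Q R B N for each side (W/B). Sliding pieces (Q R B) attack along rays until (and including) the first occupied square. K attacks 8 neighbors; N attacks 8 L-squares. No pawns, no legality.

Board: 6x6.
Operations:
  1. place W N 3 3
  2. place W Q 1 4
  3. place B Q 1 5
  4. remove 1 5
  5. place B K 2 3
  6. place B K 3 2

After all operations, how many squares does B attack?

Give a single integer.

Op 1: place WN@(3,3)
Op 2: place WQ@(1,4)
Op 3: place BQ@(1,5)
Op 4: remove (1,5)
Op 5: place BK@(2,3)
Op 6: place BK@(3,2)
Per-piece attacks for B:
  BK@(2,3): attacks (2,4) (2,2) (3,3) (1,3) (3,4) (3,2) (1,4) (1,2)
  BK@(3,2): attacks (3,3) (3,1) (4,2) (2,2) (4,3) (4,1) (2,3) (2,1)
Union (14 distinct): (1,2) (1,3) (1,4) (2,1) (2,2) (2,3) (2,4) (3,1) (3,2) (3,3) (3,4) (4,1) (4,2) (4,3)

Answer: 14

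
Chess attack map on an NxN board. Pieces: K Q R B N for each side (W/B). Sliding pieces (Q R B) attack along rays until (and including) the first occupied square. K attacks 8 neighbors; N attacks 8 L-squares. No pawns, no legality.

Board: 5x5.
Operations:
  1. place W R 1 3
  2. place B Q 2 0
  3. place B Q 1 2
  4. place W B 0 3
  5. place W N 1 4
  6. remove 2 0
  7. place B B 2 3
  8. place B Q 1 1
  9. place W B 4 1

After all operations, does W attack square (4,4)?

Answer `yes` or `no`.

Answer: no

Derivation:
Op 1: place WR@(1,3)
Op 2: place BQ@(2,0)
Op 3: place BQ@(1,2)
Op 4: place WB@(0,3)
Op 5: place WN@(1,4)
Op 6: remove (2,0)
Op 7: place BB@(2,3)
Op 8: place BQ@(1,1)
Op 9: place WB@(4,1)
Per-piece attacks for W:
  WB@(0,3): attacks (1,4) (1,2) [ray(1,1) blocked at (1,4); ray(1,-1) blocked at (1,2)]
  WR@(1,3): attacks (1,4) (1,2) (2,3) (0,3) [ray(0,1) blocked at (1,4); ray(0,-1) blocked at (1,2); ray(1,0) blocked at (2,3); ray(-1,0) blocked at (0,3)]
  WN@(1,4): attacks (2,2) (3,3) (0,2)
  WB@(4,1): attacks (3,2) (2,3) (3,0) [ray(-1,1) blocked at (2,3)]
W attacks (4,4): no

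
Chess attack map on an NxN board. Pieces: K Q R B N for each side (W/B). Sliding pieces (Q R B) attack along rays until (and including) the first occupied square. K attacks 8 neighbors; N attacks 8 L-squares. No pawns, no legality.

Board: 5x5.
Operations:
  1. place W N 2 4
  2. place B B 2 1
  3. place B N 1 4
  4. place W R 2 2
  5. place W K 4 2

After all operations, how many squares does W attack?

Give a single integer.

Op 1: place WN@(2,4)
Op 2: place BB@(2,1)
Op 3: place BN@(1,4)
Op 4: place WR@(2,2)
Op 5: place WK@(4,2)
Per-piece attacks for W:
  WR@(2,2): attacks (2,3) (2,4) (2,1) (3,2) (4,2) (1,2) (0,2) [ray(0,1) blocked at (2,4); ray(0,-1) blocked at (2,1); ray(1,0) blocked at (4,2)]
  WN@(2,4): attacks (3,2) (4,3) (1,2) (0,3)
  WK@(4,2): attacks (4,3) (4,1) (3,2) (3,3) (3,1)
Union (12 distinct): (0,2) (0,3) (1,2) (2,1) (2,3) (2,4) (3,1) (3,2) (3,3) (4,1) (4,2) (4,3)

Answer: 12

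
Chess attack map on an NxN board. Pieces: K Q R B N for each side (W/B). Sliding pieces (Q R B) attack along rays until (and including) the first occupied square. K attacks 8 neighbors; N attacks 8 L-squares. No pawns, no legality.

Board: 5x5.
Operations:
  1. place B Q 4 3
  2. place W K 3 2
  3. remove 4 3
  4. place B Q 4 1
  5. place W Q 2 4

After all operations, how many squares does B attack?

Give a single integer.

Op 1: place BQ@(4,3)
Op 2: place WK@(3,2)
Op 3: remove (4,3)
Op 4: place BQ@(4,1)
Op 5: place WQ@(2,4)
Per-piece attacks for B:
  BQ@(4,1): attacks (4,2) (4,3) (4,4) (4,0) (3,1) (2,1) (1,1) (0,1) (3,2) (3,0) [ray(-1,1) blocked at (3,2)]
Union (10 distinct): (0,1) (1,1) (2,1) (3,0) (3,1) (3,2) (4,0) (4,2) (4,3) (4,4)

Answer: 10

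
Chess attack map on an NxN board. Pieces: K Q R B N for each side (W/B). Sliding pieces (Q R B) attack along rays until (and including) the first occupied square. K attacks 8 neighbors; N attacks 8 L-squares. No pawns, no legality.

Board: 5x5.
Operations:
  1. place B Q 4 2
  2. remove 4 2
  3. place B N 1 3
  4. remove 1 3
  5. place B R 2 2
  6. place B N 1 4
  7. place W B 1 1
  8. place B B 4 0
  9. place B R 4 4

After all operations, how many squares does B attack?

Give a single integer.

Answer: 16

Derivation:
Op 1: place BQ@(4,2)
Op 2: remove (4,2)
Op 3: place BN@(1,3)
Op 4: remove (1,3)
Op 5: place BR@(2,2)
Op 6: place BN@(1,4)
Op 7: place WB@(1,1)
Op 8: place BB@(4,0)
Op 9: place BR@(4,4)
Per-piece attacks for B:
  BN@(1,4): attacks (2,2) (3,3) (0,2)
  BR@(2,2): attacks (2,3) (2,4) (2,1) (2,0) (3,2) (4,2) (1,2) (0,2)
  BB@(4,0): attacks (3,1) (2,2) [ray(-1,1) blocked at (2,2)]
  BR@(4,4): attacks (4,3) (4,2) (4,1) (4,0) (3,4) (2,4) (1,4) [ray(0,-1) blocked at (4,0); ray(-1,0) blocked at (1,4)]
Union (16 distinct): (0,2) (1,2) (1,4) (2,0) (2,1) (2,2) (2,3) (2,4) (3,1) (3,2) (3,3) (3,4) (4,0) (4,1) (4,2) (4,3)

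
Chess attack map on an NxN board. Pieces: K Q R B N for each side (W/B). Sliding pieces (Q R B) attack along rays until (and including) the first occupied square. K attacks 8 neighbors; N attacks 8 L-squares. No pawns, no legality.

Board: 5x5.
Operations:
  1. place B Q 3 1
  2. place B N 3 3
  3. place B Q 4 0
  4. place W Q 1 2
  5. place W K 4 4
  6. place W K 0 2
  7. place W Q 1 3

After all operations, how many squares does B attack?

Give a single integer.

Answer: 19

Derivation:
Op 1: place BQ@(3,1)
Op 2: place BN@(3,3)
Op 3: place BQ@(4,0)
Op 4: place WQ@(1,2)
Op 5: place WK@(4,4)
Op 6: place WK@(0,2)
Op 7: place WQ@(1,3)
Per-piece attacks for B:
  BQ@(3,1): attacks (3,2) (3,3) (3,0) (4,1) (2,1) (1,1) (0,1) (4,2) (4,0) (2,2) (1,3) (2,0) [ray(0,1) blocked at (3,3); ray(1,-1) blocked at (4,0); ray(-1,1) blocked at (1,3)]
  BN@(3,3): attacks (1,4) (4,1) (2,1) (1,2)
  BQ@(4,0): attacks (4,1) (4,2) (4,3) (4,4) (3,0) (2,0) (1,0) (0,0) (3,1) [ray(0,1) blocked at (4,4); ray(-1,1) blocked at (3,1)]
Union (19 distinct): (0,0) (0,1) (1,0) (1,1) (1,2) (1,3) (1,4) (2,0) (2,1) (2,2) (3,0) (3,1) (3,2) (3,3) (4,0) (4,1) (4,2) (4,3) (4,4)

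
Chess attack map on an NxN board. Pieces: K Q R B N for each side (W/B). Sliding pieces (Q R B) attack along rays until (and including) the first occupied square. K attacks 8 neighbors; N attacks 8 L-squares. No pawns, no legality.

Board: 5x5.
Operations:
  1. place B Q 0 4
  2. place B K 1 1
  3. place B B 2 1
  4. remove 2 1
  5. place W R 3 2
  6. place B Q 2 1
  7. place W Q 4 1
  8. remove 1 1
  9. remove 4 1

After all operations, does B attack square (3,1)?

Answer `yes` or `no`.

Op 1: place BQ@(0,4)
Op 2: place BK@(1,1)
Op 3: place BB@(2,1)
Op 4: remove (2,1)
Op 5: place WR@(3,2)
Op 6: place BQ@(2,1)
Op 7: place WQ@(4,1)
Op 8: remove (1,1)
Op 9: remove (4,1)
Per-piece attacks for B:
  BQ@(0,4): attacks (0,3) (0,2) (0,1) (0,0) (1,4) (2,4) (3,4) (4,4) (1,3) (2,2) (3,1) (4,0)
  BQ@(2,1): attacks (2,2) (2,3) (2,4) (2,0) (3,1) (4,1) (1,1) (0,1) (3,2) (3,0) (1,2) (0,3) (1,0) [ray(1,1) blocked at (3,2)]
B attacks (3,1): yes

Answer: yes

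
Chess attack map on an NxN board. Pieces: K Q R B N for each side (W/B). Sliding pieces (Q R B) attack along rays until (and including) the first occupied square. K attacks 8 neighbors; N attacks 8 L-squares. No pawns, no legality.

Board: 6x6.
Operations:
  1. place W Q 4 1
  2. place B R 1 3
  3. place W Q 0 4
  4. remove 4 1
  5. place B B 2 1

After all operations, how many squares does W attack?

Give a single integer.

Op 1: place WQ@(4,1)
Op 2: place BR@(1,3)
Op 3: place WQ@(0,4)
Op 4: remove (4,1)
Op 5: place BB@(2,1)
Per-piece attacks for W:
  WQ@(0,4): attacks (0,5) (0,3) (0,2) (0,1) (0,0) (1,4) (2,4) (3,4) (4,4) (5,4) (1,5) (1,3) [ray(1,-1) blocked at (1,3)]
Union (12 distinct): (0,0) (0,1) (0,2) (0,3) (0,5) (1,3) (1,4) (1,5) (2,4) (3,4) (4,4) (5,4)

Answer: 12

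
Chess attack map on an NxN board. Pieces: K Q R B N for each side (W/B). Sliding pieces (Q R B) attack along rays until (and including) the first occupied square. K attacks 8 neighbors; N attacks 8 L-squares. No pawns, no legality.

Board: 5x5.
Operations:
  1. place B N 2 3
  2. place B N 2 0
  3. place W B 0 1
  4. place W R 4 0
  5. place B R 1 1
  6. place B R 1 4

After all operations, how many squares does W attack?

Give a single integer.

Answer: 9

Derivation:
Op 1: place BN@(2,3)
Op 2: place BN@(2,0)
Op 3: place WB@(0,1)
Op 4: place WR@(4,0)
Op 5: place BR@(1,1)
Op 6: place BR@(1,4)
Per-piece attacks for W:
  WB@(0,1): attacks (1,2) (2,3) (1,0) [ray(1,1) blocked at (2,3)]
  WR@(4,0): attacks (4,1) (4,2) (4,3) (4,4) (3,0) (2,0) [ray(-1,0) blocked at (2,0)]
Union (9 distinct): (1,0) (1,2) (2,0) (2,3) (3,0) (4,1) (4,2) (4,3) (4,4)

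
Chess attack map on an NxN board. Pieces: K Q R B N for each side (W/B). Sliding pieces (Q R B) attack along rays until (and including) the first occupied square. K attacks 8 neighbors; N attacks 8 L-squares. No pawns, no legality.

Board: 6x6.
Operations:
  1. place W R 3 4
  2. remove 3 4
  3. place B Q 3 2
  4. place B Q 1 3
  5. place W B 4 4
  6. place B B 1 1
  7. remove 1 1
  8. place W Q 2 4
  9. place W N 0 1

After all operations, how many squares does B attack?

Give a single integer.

Op 1: place WR@(3,4)
Op 2: remove (3,4)
Op 3: place BQ@(3,2)
Op 4: place BQ@(1,3)
Op 5: place WB@(4,4)
Op 6: place BB@(1,1)
Op 7: remove (1,1)
Op 8: place WQ@(2,4)
Op 9: place WN@(0,1)
Per-piece attacks for B:
  BQ@(1,3): attacks (1,4) (1,5) (1,2) (1,1) (1,0) (2,3) (3,3) (4,3) (5,3) (0,3) (2,4) (2,2) (3,1) (4,0) (0,4) (0,2) [ray(1,1) blocked at (2,4)]
  BQ@(3,2): attacks (3,3) (3,4) (3,5) (3,1) (3,0) (4,2) (5,2) (2,2) (1,2) (0,2) (4,3) (5,4) (4,1) (5,0) (2,3) (1,4) (0,5) (2,1) (1,0)
Union (26 distinct): (0,2) (0,3) (0,4) (0,5) (1,0) (1,1) (1,2) (1,4) (1,5) (2,1) (2,2) (2,3) (2,4) (3,0) (3,1) (3,3) (3,4) (3,5) (4,0) (4,1) (4,2) (4,3) (5,0) (5,2) (5,3) (5,4)

Answer: 26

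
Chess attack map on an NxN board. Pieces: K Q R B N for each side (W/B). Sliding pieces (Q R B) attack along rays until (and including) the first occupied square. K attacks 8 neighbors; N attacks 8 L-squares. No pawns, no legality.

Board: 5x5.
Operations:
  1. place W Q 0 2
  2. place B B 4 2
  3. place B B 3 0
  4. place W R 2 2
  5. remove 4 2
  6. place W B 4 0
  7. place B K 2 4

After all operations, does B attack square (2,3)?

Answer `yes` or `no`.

Answer: yes

Derivation:
Op 1: place WQ@(0,2)
Op 2: place BB@(4,2)
Op 3: place BB@(3,0)
Op 4: place WR@(2,2)
Op 5: remove (4,2)
Op 6: place WB@(4,0)
Op 7: place BK@(2,4)
Per-piece attacks for B:
  BK@(2,4): attacks (2,3) (3,4) (1,4) (3,3) (1,3)
  BB@(3,0): attacks (4,1) (2,1) (1,2) (0,3)
B attacks (2,3): yes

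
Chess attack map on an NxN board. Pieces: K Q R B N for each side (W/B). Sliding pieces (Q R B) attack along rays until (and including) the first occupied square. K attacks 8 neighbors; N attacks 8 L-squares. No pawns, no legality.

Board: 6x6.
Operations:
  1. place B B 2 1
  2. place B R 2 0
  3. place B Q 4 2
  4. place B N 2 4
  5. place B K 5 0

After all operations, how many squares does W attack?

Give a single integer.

Answer: 0

Derivation:
Op 1: place BB@(2,1)
Op 2: place BR@(2,0)
Op 3: place BQ@(4,2)
Op 4: place BN@(2,4)
Op 5: place BK@(5,0)
Per-piece attacks for W:
Union (0 distinct): (none)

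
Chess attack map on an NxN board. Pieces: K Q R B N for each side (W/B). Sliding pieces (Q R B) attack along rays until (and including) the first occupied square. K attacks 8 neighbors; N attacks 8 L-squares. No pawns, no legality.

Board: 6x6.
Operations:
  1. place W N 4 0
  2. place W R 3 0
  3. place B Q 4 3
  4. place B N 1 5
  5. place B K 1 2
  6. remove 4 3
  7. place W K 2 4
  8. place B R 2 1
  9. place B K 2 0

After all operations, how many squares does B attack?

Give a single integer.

Op 1: place WN@(4,0)
Op 2: place WR@(3,0)
Op 3: place BQ@(4,3)
Op 4: place BN@(1,5)
Op 5: place BK@(1,2)
Op 6: remove (4,3)
Op 7: place WK@(2,4)
Op 8: place BR@(2,1)
Op 9: place BK@(2,0)
Per-piece attacks for B:
  BK@(1,2): attacks (1,3) (1,1) (2,2) (0,2) (2,3) (2,1) (0,3) (0,1)
  BN@(1,5): attacks (2,3) (3,4) (0,3)
  BK@(2,0): attacks (2,1) (3,0) (1,0) (3,1) (1,1)
  BR@(2,1): attacks (2,2) (2,3) (2,4) (2,0) (3,1) (4,1) (5,1) (1,1) (0,1) [ray(0,1) blocked at (2,4); ray(0,-1) blocked at (2,0)]
Union (16 distinct): (0,1) (0,2) (0,3) (1,0) (1,1) (1,3) (2,0) (2,1) (2,2) (2,3) (2,4) (3,0) (3,1) (3,4) (4,1) (5,1)

Answer: 16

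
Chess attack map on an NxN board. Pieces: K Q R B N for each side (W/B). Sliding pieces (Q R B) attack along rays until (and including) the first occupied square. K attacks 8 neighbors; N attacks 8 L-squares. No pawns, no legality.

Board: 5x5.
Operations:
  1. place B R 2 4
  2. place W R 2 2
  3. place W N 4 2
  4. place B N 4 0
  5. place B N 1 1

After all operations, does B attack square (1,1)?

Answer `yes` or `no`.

Answer: no

Derivation:
Op 1: place BR@(2,4)
Op 2: place WR@(2,2)
Op 3: place WN@(4,2)
Op 4: place BN@(4,0)
Op 5: place BN@(1,1)
Per-piece attacks for B:
  BN@(1,1): attacks (2,3) (3,2) (0,3) (3,0)
  BR@(2,4): attacks (2,3) (2,2) (3,4) (4,4) (1,4) (0,4) [ray(0,-1) blocked at (2,2)]
  BN@(4,0): attacks (3,2) (2,1)
B attacks (1,1): no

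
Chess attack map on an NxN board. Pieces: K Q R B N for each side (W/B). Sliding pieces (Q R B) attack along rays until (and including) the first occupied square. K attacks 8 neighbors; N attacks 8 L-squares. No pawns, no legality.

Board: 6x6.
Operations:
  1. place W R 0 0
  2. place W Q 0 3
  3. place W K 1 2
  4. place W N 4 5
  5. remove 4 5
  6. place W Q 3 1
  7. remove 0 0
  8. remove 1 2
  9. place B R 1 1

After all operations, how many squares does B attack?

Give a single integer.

Answer: 8

Derivation:
Op 1: place WR@(0,0)
Op 2: place WQ@(0,3)
Op 3: place WK@(1,2)
Op 4: place WN@(4,5)
Op 5: remove (4,5)
Op 6: place WQ@(3,1)
Op 7: remove (0,0)
Op 8: remove (1,2)
Op 9: place BR@(1,1)
Per-piece attacks for B:
  BR@(1,1): attacks (1,2) (1,3) (1,4) (1,5) (1,0) (2,1) (3,1) (0,1) [ray(1,0) blocked at (3,1)]
Union (8 distinct): (0,1) (1,0) (1,2) (1,3) (1,4) (1,5) (2,1) (3,1)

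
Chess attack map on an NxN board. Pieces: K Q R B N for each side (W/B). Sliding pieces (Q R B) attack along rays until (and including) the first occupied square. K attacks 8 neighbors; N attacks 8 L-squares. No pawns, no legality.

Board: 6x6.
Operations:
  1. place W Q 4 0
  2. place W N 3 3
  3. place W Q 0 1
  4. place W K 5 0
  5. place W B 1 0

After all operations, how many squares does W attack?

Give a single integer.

Op 1: place WQ@(4,0)
Op 2: place WN@(3,3)
Op 3: place WQ@(0,1)
Op 4: place WK@(5,0)
Op 5: place WB@(1,0)
Per-piece attacks for W:
  WQ@(0,1): attacks (0,2) (0,3) (0,4) (0,5) (0,0) (1,1) (2,1) (3,1) (4,1) (5,1) (1,2) (2,3) (3,4) (4,5) (1,0) [ray(1,-1) blocked at (1,0)]
  WB@(1,0): attacks (2,1) (3,2) (4,3) (5,4) (0,1) [ray(-1,1) blocked at (0,1)]
  WN@(3,3): attacks (4,5) (5,4) (2,5) (1,4) (4,1) (5,2) (2,1) (1,2)
  WQ@(4,0): attacks (4,1) (4,2) (4,3) (4,4) (4,5) (5,0) (3,0) (2,0) (1,0) (5,1) (3,1) (2,2) (1,3) (0,4) [ray(1,0) blocked at (5,0); ray(-1,0) blocked at (1,0)]
  WK@(5,0): attacks (5,1) (4,0) (4,1)
Union (30 distinct): (0,0) (0,1) (0,2) (0,3) (0,4) (0,5) (1,0) (1,1) (1,2) (1,3) (1,4) (2,0) (2,1) (2,2) (2,3) (2,5) (3,0) (3,1) (3,2) (3,4) (4,0) (4,1) (4,2) (4,3) (4,4) (4,5) (5,0) (5,1) (5,2) (5,4)

Answer: 30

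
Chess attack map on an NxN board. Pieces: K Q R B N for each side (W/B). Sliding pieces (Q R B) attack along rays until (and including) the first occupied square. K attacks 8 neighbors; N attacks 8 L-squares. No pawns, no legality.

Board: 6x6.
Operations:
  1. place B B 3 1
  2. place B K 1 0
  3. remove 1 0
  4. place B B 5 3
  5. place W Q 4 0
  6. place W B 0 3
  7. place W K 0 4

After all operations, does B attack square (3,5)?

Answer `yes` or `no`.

Op 1: place BB@(3,1)
Op 2: place BK@(1,0)
Op 3: remove (1,0)
Op 4: place BB@(5,3)
Op 5: place WQ@(4,0)
Op 6: place WB@(0,3)
Op 7: place WK@(0,4)
Per-piece attacks for B:
  BB@(3,1): attacks (4,2) (5,3) (4,0) (2,2) (1,3) (0,4) (2,0) [ray(1,1) blocked at (5,3); ray(1,-1) blocked at (4,0); ray(-1,1) blocked at (0,4)]
  BB@(5,3): attacks (4,4) (3,5) (4,2) (3,1) [ray(-1,-1) blocked at (3,1)]
B attacks (3,5): yes

Answer: yes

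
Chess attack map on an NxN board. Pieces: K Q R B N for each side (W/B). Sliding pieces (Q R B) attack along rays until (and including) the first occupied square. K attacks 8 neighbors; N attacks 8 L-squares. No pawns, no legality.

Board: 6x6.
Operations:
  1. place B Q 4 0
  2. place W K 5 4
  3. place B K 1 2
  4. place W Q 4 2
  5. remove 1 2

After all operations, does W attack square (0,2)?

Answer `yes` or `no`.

Op 1: place BQ@(4,0)
Op 2: place WK@(5,4)
Op 3: place BK@(1,2)
Op 4: place WQ@(4,2)
Op 5: remove (1,2)
Per-piece attacks for W:
  WQ@(4,2): attacks (4,3) (4,4) (4,5) (4,1) (4,0) (5,2) (3,2) (2,2) (1,2) (0,2) (5,3) (5,1) (3,3) (2,4) (1,5) (3,1) (2,0) [ray(0,-1) blocked at (4,0)]
  WK@(5,4): attacks (5,5) (5,3) (4,4) (4,5) (4,3)
W attacks (0,2): yes

Answer: yes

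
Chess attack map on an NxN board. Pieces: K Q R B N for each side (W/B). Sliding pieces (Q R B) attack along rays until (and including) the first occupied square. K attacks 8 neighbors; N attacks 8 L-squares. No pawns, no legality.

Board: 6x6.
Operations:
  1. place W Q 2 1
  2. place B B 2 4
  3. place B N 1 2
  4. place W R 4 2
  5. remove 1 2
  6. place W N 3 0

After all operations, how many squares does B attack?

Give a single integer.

Answer: 6

Derivation:
Op 1: place WQ@(2,1)
Op 2: place BB@(2,4)
Op 3: place BN@(1,2)
Op 4: place WR@(4,2)
Op 5: remove (1,2)
Op 6: place WN@(3,0)
Per-piece attacks for B:
  BB@(2,4): attacks (3,5) (3,3) (4,2) (1,5) (1,3) (0,2) [ray(1,-1) blocked at (4,2)]
Union (6 distinct): (0,2) (1,3) (1,5) (3,3) (3,5) (4,2)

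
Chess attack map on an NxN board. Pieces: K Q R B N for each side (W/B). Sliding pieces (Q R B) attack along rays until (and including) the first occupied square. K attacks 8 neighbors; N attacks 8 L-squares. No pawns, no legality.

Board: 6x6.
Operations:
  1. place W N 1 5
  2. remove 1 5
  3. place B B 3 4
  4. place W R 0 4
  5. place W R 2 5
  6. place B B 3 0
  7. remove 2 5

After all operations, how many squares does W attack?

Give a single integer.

Answer: 8

Derivation:
Op 1: place WN@(1,5)
Op 2: remove (1,5)
Op 3: place BB@(3,4)
Op 4: place WR@(0,4)
Op 5: place WR@(2,5)
Op 6: place BB@(3,0)
Op 7: remove (2,5)
Per-piece attacks for W:
  WR@(0,4): attacks (0,5) (0,3) (0,2) (0,1) (0,0) (1,4) (2,4) (3,4) [ray(1,0) blocked at (3,4)]
Union (8 distinct): (0,0) (0,1) (0,2) (0,3) (0,5) (1,4) (2,4) (3,4)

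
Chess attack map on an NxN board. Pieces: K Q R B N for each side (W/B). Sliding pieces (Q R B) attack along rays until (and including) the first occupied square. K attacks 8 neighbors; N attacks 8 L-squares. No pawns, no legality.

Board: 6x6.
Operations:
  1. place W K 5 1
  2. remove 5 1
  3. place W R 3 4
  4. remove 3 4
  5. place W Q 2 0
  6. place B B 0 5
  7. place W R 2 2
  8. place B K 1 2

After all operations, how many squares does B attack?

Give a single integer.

Answer: 12

Derivation:
Op 1: place WK@(5,1)
Op 2: remove (5,1)
Op 3: place WR@(3,4)
Op 4: remove (3,4)
Op 5: place WQ@(2,0)
Op 6: place BB@(0,5)
Op 7: place WR@(2,2)
Op 8: place BK@(1,2)
Per-piece attacks for B:
  BB@(0,5): attacks (1,4) (2,3) (3,2) (4,1) (5,0)
  BK@(1,2): attacks (1,3) (1,1) (2,2) (0,2) (2,3) (2,1) (0,3) (0,1)
Union (12 distinct): (0,1) (0,2) (0,3) (1,1) (1,3) (1,4) (2,1) (2,2) (2,3) (3,2) (4,1) (5,0)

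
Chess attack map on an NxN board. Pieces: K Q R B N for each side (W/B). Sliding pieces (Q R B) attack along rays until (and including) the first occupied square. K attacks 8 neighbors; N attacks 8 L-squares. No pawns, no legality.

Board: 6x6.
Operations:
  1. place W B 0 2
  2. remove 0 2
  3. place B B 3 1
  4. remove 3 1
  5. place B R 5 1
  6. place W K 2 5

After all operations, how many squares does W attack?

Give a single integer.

Op 1: place WB@(0,2)
Op 2: remove (0,2)
Op 3: place BB@(3,1)
Op 4: remove (3,1)
Op 5: place BR@(5,1)
Op 6: place WK@(2,5)
Per-piece attacks for W:
  WK@(2,5): attacks (2,4) (3,5) (1,5) (3,4) (1,4)
Union (5 distinct): (1,4) (1,5) (2,4) (3,4) (3,5)

Answer: 5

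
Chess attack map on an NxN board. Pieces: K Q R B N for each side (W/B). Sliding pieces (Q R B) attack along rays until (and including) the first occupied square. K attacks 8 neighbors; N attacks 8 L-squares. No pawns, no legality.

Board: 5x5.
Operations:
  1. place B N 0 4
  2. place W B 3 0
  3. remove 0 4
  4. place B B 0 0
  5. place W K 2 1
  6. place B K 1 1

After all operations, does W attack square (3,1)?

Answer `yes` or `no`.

Op 1: place BN@(0,4)
Op 2: place WB@(3,0)
Op 3: remove (0,4)
Op 4: place BB@(0,0)
Op 5: place WK@(2,1)
Op 6: place BK@(1,1)
Per-piece attacks for W:
  WK@(2,1): attacks (2,2) (2,0) (3,1) (1,1) (3,2) (3,0) (1,2) (1,0)
  WB@(3,0): attacks (4,1) (2,1) [ray(-1,1) blocked at (2,1)]
W attacks (3,1): yes

Answer: yes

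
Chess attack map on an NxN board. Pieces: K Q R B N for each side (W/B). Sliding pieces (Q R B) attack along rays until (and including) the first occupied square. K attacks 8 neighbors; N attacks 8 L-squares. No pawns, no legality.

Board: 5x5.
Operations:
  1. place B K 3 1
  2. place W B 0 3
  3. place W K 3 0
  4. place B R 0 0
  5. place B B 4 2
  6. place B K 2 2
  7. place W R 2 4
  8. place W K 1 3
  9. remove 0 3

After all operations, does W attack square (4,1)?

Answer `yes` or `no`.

Op 1: place BK@(3,1)
Op 2: place WB@(0,3)
Op 3: place WK@(3,0)
Op 4: place BR@(0,0)
Op 5: place BB@(4,2)
Op 6: place BK@(2,2)
Op 7: place WR@(2,4)
Op 8: place WK@(1,3)
Op 9: remove (0,3)
Per-piece attacks for W:
  WK@(1,3): attacks (1,4) (1,2) (2,3) (0,3) (2,4) (2,2) (0,4) (0,2)
  WR@(2,4): attacks (2,3) (2,2) (3,4) (4,4) (1,4) (0,4) [ray(0,-1) blocked at (2,2)]
  WK@(3,0): attacks (3,1) (4,0) (2,0) (4,1) (2,1)
W attacks (4,1): yes

Answer: yes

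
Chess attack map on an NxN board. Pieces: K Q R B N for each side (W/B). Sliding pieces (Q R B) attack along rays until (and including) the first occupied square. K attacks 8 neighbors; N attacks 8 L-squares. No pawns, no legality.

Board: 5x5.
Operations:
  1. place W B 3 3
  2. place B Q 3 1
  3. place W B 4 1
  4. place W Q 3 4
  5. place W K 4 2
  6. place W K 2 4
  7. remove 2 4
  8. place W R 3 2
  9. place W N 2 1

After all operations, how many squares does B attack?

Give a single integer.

Answer: 10

Derivation:
Op 1: place WB@(3,3)
Op 2: place BQ@(3,1)
Op 3: place WB@(4,1)
Op 4: place WQ@(3,4)
Op 5: place WK@(4,2)
Op 6: place WK@(2,4)
Op 7: remove (2,4)
Op 8: place WR@(3,2)
Op 9: place WN@(2,1)
Per-piece attacks for B:
  BQ@(3,1): attacks (3,2) (3,0) (4,1) (2,1) (4,2) (4,0) (2,2) (1,3) (0,4) (2,0) [ray(0,1) blocked at (3,2); ray(1,0) blocked at (4,1); ray(-1,0) blocked at (2,1); ray(1,1) blocked at (4,2)]
Union (10 distinct): (0,4) (1,3) (2,0) (2,1) (2,2) (3,0) (3,2) (4,0) (4,1) (4,2)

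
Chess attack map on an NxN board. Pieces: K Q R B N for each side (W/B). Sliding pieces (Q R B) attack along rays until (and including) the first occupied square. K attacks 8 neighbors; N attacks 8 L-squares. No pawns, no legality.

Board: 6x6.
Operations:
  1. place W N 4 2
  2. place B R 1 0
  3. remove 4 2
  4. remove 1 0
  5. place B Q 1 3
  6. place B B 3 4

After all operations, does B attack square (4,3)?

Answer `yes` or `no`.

Op 1: place WN@(4,2)
Op 2: place BR@(1,0)
Op 3: remove (4,2)
Op 4: remove (1,0)
Op 5: place BQ@(1,3)
Op 6: place BB@(3,4)
Per-piece attacks for B:
  BQ@(1,3): attacks (1,4) (1,5) (1,2) (1,1) (1,0) (2,3) (3,3) (4,3) (5,3) (0,3) (2,4) (3,5) (2,2) (3,1) (4,0) (0,4) (0,2)
  BB@(3,4): attacks (4,5) (4,3) (5,2) (2,5) (2,3) (1,2) (0,1)
B attacks (4,3): yes

Answer: yes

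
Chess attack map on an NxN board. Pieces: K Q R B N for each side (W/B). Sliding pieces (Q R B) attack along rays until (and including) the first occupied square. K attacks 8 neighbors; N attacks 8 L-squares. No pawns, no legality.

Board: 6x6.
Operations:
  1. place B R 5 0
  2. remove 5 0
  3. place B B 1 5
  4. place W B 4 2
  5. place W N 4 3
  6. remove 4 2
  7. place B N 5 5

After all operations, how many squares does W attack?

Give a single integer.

Op 1: place BR@(5,0)
Op 2: remove (5,0)
Op 3: place BB@(1,5)
Op 4: place WB@(4,2)
Op 5: place WN@(4,3)
Op 6: remove (4,2)
Op 7: place BN@(5,5)
Per-piece attacks for W:
  WN@(4,3): attacks (5,5) (3,5) (2,4) (5,1) (3,1) (2,2)
Union (6 distinct): (2,2) (2,4) (3,1) (3,5) (5,1) (5,5)

Answer: 6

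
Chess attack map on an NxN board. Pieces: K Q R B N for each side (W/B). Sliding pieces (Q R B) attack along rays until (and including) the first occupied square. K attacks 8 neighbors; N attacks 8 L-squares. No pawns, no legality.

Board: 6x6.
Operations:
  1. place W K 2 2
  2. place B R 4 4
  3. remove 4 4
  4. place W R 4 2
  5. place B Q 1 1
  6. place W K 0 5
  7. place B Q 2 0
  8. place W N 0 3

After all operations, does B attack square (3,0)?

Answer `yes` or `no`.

Answer: yes

Derivation:
Op 1: place WK@(2,2)
Op 2: place BR@(4,4)
Op 3: remove (4,4)
Op 4: place WR@(4,2)
Op 5: place BQ@(1,1)
Op 6: place WK@(0,5)
Op 7: place BQ@(2,0)
Op 8: place WN@(0,3)
Per-piece attacks for B:
  BQ@(1,1): attacks (1,2) (1,3) (1,4) (1,5) (1,0) (2,1) (3,1) (4,1) (5,1) (0,1) (2,2) (2,0) (0,2) (0,0) [ray(1,1) blocked at (2,2); ray(1,-1) blocked at (2,0)]
  BQ@(2,0): attacks (2,1) (2,2) (3,0) (4,0) (5,0) (1,0) (0,0) (3,1) (4,2) (1,1) [ray(0,1) blocked at (2,2); ray(1,1) blocked at (4,2); ray(-1,1) blocked at (1,1)]
B attacks (3,0): yes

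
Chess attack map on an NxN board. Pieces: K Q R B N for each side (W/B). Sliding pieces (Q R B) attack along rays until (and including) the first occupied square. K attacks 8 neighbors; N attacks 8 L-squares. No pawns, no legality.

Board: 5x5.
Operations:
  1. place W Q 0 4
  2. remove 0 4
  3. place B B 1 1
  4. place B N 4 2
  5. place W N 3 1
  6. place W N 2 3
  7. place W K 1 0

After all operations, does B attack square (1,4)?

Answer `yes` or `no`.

Op 1: place WQ@(0,4)
Op 2: remove (0,4)
Op 3: place BB@(1,1)
Op 4: place BN@(4,2)
Op 5: place WN@(3,1)
Op 6: place WN@(2,3)
Op 7: place WK@(1,0)
Per-piece attacks for B:
  BB@(1,1): attacks (2,2) (3,3) (4,4) (2,0) (0,2) (0,0)
  BN@(4,2): attacks (3,4) (2,3) (3,0) (2,1)
B attacks (1,4): no

Answer: no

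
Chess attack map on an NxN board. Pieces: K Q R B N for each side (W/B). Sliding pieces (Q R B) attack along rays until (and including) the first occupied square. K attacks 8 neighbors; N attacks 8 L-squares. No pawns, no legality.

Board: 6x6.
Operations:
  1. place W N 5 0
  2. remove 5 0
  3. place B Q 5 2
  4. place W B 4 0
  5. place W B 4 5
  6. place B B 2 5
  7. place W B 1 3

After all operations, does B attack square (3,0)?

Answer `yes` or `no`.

Op 1: place WN@(5,0)
Op 2: remove (5,0)
Op 3: place BQ@(5,2)
Op 4: place WB@(4,0)
Op 5: place WB@(4,5)
Op 6: place BB@(2,5)
Op 7: place WB@(1,3)
Per-piece attacks for B:
  BB@(2,5): attacks (3,4) (4,3) (5,2) (1,4) (0,3) [ray(1,-1) blocked at (5,2)]
  BQ@(5,2): attacks (5,3) (5,4) (5,5) (5,1) (5,0) (4,2) (3,2) (2,2) (1,2) (0,2) (4,3) (3,4) (2,5) (4,1) (3,0) [ray(-1,1) blocked at (2,5)]
B attacks (3,0): yes

Answer: yes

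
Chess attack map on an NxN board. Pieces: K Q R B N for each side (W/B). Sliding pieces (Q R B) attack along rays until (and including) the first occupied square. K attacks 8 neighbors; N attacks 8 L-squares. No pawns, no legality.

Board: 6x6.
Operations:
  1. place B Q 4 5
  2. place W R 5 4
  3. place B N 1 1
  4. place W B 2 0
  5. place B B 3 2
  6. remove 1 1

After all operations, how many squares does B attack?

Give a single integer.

Answer: 19

Derivation:
Op 1: place BQ@(4,5)
Op 2: place WR@(5,4)
Op 3: place BN@(1,1)
Op 4: place WB@(2,0)
Op 5: place BB@(3,2)
Op 6: remove (1,1)
Per-piece attacks for B:
  BB@(3,2): attacks (4,3) (5,4) (4,1) (5,0) (2,3) (1,4) (0,5) (2,1) (1,0) [ray(1,1) blocked at (5,4)]
  BQ@(4,5): attacks (4,4) (4,3) (4,2) (4,1) (4,0) (5,5) (3,5) (2,5) (1,5) (0,5) (5,4) (3,4) (2,3) (1,2) (0,1) [ray(1,-1) blocked at (5,4)]
Union (19 distinct): (0,1) (0,5) (1,0) (1,2) (1,4) (1,5) (2,1) (2,3) (2,5) (3,4) (3,5) (4,0) (4,1) (4,2) (4,3) (4,4) (5,0) (5,4) (5,5)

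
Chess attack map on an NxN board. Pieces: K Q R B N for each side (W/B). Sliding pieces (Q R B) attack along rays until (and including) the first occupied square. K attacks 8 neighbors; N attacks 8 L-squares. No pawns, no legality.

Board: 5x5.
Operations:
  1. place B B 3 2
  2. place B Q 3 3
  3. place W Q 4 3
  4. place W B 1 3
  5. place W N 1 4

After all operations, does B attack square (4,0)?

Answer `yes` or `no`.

Op 1: place BB@(3,2)
Op 2: place BQ@(3,3)
Op 3: place WQ@(4,3)
Op 4: place WB@(1,3)
Op 5: place WN@(1,4)
Per-piece attacks for B:
  BB@(3,2): attacks (4,3) (4,1) (2,3) (1,4) (2,1) (1,0) [ray(1,1) blocked at (4,3); ray(-1,1) blocked at (1,4)]
  BQ@(3,3): attacks (3,4) (3,2) (4,3) (2,3) (1,3) (4,4) (4,2) (2,4) (2,2) (1,1) (0,0) [ray(0,-1) blocked at (3,2); ray(1,0) blocked at (4,3); ray(-1,0) blocked at (1,3)]
B attacks (4,0): no

Answer: no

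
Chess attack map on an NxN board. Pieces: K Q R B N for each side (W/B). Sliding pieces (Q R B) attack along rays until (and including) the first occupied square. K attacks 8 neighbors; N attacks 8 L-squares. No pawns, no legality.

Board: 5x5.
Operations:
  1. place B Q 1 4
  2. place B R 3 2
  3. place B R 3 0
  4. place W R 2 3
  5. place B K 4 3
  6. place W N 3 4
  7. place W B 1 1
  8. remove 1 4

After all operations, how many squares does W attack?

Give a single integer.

Answer: 12

Derivation:
Op 1: place BQ@(1,4)
Op 2: place BR@(3,2)
Op 3: place BR@(3,0)
Op 4: place WR@(2,3)
Op 5: place BK@(4,3)
Op 6: place WN@(3,4)
Op 7: place WB@(1,1)
Op 8: remove (1,4)
Per-piece attacks for W:
  WB@(1,1): attacks (2,2) (3,3) (4,4) (2,0) (0,2) (0,0)
  WR@(2,3): attacks (2,4) (2,2) (2,1) (2,0) (3,3) (4,3) (1,3) (0,3) [ray(1,0) blocked at (4,3)]
  WN@(3,4): attacks (4,2) (2,2) (1,3)
Union (12 distinct): (0,0) (0,2) (0,3) (1,3) (2,0) (2,1) (2,2) (2,4) (3,3) (4,2) (4,3) (4,4)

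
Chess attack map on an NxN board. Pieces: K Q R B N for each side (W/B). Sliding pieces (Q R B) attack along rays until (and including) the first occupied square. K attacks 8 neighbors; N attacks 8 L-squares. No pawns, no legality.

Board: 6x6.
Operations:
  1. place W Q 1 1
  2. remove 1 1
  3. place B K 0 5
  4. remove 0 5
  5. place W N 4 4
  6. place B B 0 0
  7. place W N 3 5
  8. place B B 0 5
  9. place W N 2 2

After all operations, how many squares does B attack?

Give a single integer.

Op 1: place WQ@(1,1)
Op 2: remove (1,1)
Op 3: place BK@(0,5)
Op 4: remove (0,5)
Op 5: place WN@(4,4)
Op 6: place BB@(0,0)
Op 7: place WN@(3,5)
Op 8: place BB@(0,5)
Op 9: place WN@(2,2)
Per-piece attacks for B:
  BB@(0,0): attacks (1,1) (2,2) [ray(1,1) blocked at (2,2)]
  BB@(0,5): attacks (1,4) (2,3) (3,2) (4,1) (5,0)
Union (7 distinct): (1,1) (1,4) (2,2) (2,3) (3,2) (4,1) (5,0)

Answer: 7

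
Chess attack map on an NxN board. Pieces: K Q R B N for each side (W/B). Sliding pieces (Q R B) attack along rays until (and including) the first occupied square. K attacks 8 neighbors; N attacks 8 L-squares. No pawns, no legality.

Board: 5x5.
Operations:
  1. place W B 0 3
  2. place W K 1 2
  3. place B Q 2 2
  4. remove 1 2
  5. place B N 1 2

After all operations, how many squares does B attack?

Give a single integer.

Answer: 15

Derivation:
Op 1: place WB@(0,3)
Op 2: place WK@(1,2)
Op 3: place BQ@(2,2)
Op 4: remove (1,2)
Op 5: place BN@(1,2)
Per-piece attacks for B:
  BN@(1,2): attacks (2,4) (3,3) (0,4) (2,0) (3,1) (0,0)
  BQ@(2,2): attacks (2,3) (2,4) (2,1) (2,0) (3,2) (4,2) (1,2) (3,3) (4,4) (3,1) (4,0) (1,3) (0,4) (1,1) (0,0) [ray(-1,0) blocked at (1,2)]
Union (15 distinct): (0,0) (0,4) (1,1) (1,2) (1,3) (2,0) (2,1) (2,3) (2,4) (3,1) (3,2) (3,3) (4,0) (4,2) (4,4)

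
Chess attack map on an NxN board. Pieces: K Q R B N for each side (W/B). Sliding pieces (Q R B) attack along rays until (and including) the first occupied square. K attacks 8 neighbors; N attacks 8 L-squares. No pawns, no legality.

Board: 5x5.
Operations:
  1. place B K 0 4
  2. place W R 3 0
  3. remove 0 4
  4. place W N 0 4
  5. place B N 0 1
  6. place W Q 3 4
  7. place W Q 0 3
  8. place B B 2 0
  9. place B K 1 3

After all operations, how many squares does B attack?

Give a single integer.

Answer: 13

Derivation:
Op 1: place BK@(0,4)
Op 2: place WR@(3,0)
Op 3: remove (0,4)
Op 4: place WN@(0,4)
Op 5: place BN@(0,1)
Op 6: place WQ@(3,4)
Op 7: place WQ@(0,3)
Op 8: place BB@(2,0)
Op 9: place BK@(1,3)
Per-piece attacks for B:
  BN@(0,1): attacks (1,3) (2,2) (2,0)
  BK@(1,3): attacks (1,4) (1,2) (2,3) (0,3) (2,4) (2,2) (0,4) (0,2)
  BB@(2,0): attacks (3,1) (4,2) (1,1) (0,2)
Union (13 distinct): (0,2) (0,3) (0,4) (1,1) (1,2) (1,3) (1,4) (2,0) (2,2) (2,3) (2,4) (3,1) (4,2)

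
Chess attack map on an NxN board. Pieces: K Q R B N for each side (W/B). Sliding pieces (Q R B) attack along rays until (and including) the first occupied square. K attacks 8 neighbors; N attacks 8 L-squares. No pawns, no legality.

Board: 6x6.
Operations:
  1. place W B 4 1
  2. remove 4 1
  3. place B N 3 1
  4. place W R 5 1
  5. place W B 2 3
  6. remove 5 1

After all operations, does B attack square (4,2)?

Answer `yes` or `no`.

Op 1: place WB@(4,1)
Op 2: remove (4,1)
Op 3: place BN@(3,1)
Op 4: place WR@(5,1)
Op 5: place WB@(2,3)
Op 6: remove (5,1)
Per-piece attacks for B:
  BN@(3,1): attacks (4,3) (5,2) (2,3) (1,2) (5,0) (1,0)
B attacks (4,2): no

Answer: no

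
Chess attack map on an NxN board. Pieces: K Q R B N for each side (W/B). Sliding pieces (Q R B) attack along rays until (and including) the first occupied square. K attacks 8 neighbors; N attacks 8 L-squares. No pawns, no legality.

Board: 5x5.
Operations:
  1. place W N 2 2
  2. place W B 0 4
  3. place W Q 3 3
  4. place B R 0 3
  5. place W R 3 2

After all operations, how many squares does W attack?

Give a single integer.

Op 1: place WN@(2,2)
Op 2: place WB@(0,4)
Op 3: place WQ@(3,3)
Op 4: place BR@(0,3)
Op 5: place WR@(3,2)
Per-piece attacks for W:
  WB@(0,4): attacks (1,3) (2,2) [ray(1,-1) blocked at (2,2)]
  WN@(2,2): attacks (3,4) (4,3) (1,4) (0,3) (3,0) (4,1) (1,0) (0,1)
  WR@(3,2): attacks (3,3) (3,1) (3,0) (4,2) (2,2) [ray(0,1) blocked at (3,3); ray(-1,0) blocked at (2,2)]
  WQ@(3,3): attacks (3,4) (3,2) (4,3) (2,3) (1,3) (0,3) (4,4) (4,2) (2,4) (2,2) [ray(0,-1) blocked at (3,2); ray(-1,0) blocked at (0,3); ray(-1,-1) blocked at (2,2)]
Union (17 distinct): (0,1) (0,3) (1,0) (1,3) (1,4) (2,2) (2,3) (2,4) (3,0) (3,1) (3,2) (3,3) (3,4) (4,1) (4,2) (4,3) (4,4)

Answer: 17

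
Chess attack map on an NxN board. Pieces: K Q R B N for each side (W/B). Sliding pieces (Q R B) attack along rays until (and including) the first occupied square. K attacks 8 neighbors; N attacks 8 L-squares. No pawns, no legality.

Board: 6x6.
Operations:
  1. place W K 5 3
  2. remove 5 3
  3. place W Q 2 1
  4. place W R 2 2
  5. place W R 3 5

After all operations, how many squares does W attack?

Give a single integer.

Answer: 27

Derivation:
Op 1: place WK@(5,3)
Op 2: remove (5,3)
Op 3: place WQ@(2,1)
Op 4: place WR@(2,2)
Op 5: place WR@(3,5)
Per-piece attacks for W:
  WQ@(2,1): attacks (2,2) (2,0) (3,1) (4,1) (5,1) (1,1) (0,1) (3,2) (4,3) (5,4) (3,0) (1,2) (0,3) (1,0) [ray(0,1) blocked at (2,2)]
  WR@(2,2): attacks (2,3) (2,4) (2,5) (2,1) (3,2) (4,2) (5,2) (1,2) (0,2) [ray(0,-1) blocked at (2,1)]
  WR@(3,5): attacks (3,4) (3,3) (3,2) (3,1) (3,0) (4,5) (5,5) (2,5) (1,5) (0,5)
Union (27 distinct): (0,1) (0,2) (0,3) (0,5) (1,0) (1,1) (1,2) (1,5) (2,0) (2,1) (2,2) (2,3) (2,4) (2,5) (3,0) (3,1) (3,2) (3,3) (3,4) (4,1) (4,2) (4,3) (4,5) (5,1) (5,2) (5,4) (5,5)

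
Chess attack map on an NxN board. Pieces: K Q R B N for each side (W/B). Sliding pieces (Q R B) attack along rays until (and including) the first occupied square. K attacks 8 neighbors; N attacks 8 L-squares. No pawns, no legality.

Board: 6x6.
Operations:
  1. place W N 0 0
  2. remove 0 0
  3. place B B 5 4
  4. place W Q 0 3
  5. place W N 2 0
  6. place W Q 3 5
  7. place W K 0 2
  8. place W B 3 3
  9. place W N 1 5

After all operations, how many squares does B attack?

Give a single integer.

Op 1: place WN@(0,0)
Op 2: remove (0,0)
Op 3: place BB@(5,4)
Op 4: place WQ@(0,3)
Op 5: place WN@(2,0)
Op 6: place WQ@(3,5)
Op 7: place WK@(0,2)
Op 8: place WB@(3,3)
Op 9: place WN@(1,5)
Per-piece attacks for B:
  BB@(5,4): attacks (4,5) (4,3) (3,2) (2,1) (1,0)
Union (5 distinct): (1,0) (2,1) (3,2) (4,3) (4,5)

Answer: 5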